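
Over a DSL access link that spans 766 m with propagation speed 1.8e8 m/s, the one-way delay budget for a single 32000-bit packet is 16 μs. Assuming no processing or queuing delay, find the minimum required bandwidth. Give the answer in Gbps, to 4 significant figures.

Propagation delay = 766 / 180000000 = 4.25556 μs.
Transmission budget = 16 − 4.25556 = 11.7444 μs.
R ≥ L / t_tx = 32000 bits / 1.17444e-05 s = 2.725 Gbps.

2.725 Gbps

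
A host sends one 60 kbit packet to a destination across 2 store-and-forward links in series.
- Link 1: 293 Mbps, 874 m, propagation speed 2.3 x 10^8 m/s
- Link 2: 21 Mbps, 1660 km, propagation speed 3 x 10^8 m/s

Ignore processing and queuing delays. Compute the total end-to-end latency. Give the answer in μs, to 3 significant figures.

L = 60000 bits.
Transmission delays (L/R per hop): 204.778, 2857.14 μs; sum = 3061.92 μs.
Propagation delays (d/s per hop): 3.8, 5533.33 μs; sum = 5537.13 μs.
End-to-end = 8600 μs.

8600 μs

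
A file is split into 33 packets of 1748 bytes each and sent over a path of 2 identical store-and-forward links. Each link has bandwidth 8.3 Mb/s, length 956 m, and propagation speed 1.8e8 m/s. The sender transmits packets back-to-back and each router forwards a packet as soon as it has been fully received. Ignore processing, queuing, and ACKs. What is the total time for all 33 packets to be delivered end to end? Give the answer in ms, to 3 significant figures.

57.3 ms

Per-hop transmission t_tx = L/R = 13984/8.3e+06 = 1.68482 ms.
Per-hop propagation t_prop = 956/180000000 = 0.00531111 ms.
Pipeline fill: first packet needs 2·t_tx to clear all hops; remaining 32 packets each add one t_tx.
Total = (2+33-1)·t_tx + 2·t_prop = 34·1.68482 + 2·0.00531111 = 57.3 ms.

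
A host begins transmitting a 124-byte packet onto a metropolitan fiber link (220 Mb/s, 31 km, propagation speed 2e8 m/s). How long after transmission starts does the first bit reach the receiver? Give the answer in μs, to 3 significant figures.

First bit experiences only propagation delay: d/s = 31000/200000000 = 155 μs.

155 μs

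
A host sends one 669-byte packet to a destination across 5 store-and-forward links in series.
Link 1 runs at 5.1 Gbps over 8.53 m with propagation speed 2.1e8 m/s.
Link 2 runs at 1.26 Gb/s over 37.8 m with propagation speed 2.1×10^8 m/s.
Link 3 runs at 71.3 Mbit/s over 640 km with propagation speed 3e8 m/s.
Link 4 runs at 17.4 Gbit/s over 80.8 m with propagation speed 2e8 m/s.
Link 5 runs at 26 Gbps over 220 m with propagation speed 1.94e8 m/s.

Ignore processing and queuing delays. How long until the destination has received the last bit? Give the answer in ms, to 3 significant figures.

2.22 ms

L = 669 × 8 = 5352 bits.
Transmission delays (L/R per hop): 0.00104941, 0.00424762, 0.0750631, 0.000307586, 0.000205846 ms; sum = 0.0808736 ms.
Propagation delays (d/s per hop): 4.0619e-05, 0.00018, 2.13333, 0.000404, 0.00113402 ms; sum = 2.13509 ms.
End-to-end = 2.22 ms.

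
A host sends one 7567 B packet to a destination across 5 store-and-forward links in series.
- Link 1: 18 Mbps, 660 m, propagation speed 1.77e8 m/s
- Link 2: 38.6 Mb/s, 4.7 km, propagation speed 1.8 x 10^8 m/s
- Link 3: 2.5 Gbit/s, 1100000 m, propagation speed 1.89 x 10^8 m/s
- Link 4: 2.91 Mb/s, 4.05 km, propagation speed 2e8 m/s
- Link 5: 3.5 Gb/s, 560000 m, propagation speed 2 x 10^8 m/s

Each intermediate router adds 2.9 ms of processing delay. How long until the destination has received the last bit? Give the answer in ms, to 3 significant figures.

L = 7567 × 8 = 60536 bits.
Transmission delays (L/R per hop): 3.36311, 1.56829, 0.0242144, 20.8027, 0.017296 ms; sum = 25.7757 ms.
Propagation delays (d/s per hop): 0.00372881, 0.0261111, 5.82011, 0.02025, 2.8 ms; sum = 8.6702 ms.
Processing at 4 router(s): 4 × 2.9 ms = 11.6 ms.
End-to-end = 46.0 ms.

46.0 ms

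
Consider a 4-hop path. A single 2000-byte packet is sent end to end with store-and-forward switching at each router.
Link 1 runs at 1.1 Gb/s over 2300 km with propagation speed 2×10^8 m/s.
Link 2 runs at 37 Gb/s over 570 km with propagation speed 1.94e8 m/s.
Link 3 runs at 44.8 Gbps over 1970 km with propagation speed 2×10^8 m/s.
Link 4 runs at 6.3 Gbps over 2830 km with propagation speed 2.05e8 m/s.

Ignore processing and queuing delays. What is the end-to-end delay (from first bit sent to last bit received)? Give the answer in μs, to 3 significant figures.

L = 2000 × 8 = 16000 bits.
Transmission delays (L/R per hop): 14.5455, 0.432432, 0.357143, 2.53968 μs; sum = 17.8747 μs.
Propagation delays (d/s per hop): 11500, 2938.14, 9850, 13804.9 μs; sum = 38093 μs.
End-to-end = 38100 μs.

38100 μs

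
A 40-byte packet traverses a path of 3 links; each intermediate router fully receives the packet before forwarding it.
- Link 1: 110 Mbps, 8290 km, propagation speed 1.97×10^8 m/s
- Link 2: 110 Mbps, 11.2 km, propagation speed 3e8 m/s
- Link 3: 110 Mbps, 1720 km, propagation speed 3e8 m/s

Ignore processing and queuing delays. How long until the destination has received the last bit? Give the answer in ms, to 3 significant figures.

47.9 ms

L = 40 × 8 = 320 bits.
Transmission delay per hop = L/R = 320/110000000 = 0.00290909 ms; 3 hops → 0.00872727 ms.
Propagation delays (d/s per hop): 42.0812, 0.0373333, 5.73333 ms; sum = 47.8519 ms.
End-to-end = 47.9 ms.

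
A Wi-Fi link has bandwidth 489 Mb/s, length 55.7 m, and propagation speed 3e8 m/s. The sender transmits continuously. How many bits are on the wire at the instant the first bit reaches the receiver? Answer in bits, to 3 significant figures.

90.8 bits

Propagation delay = 55.7 / 300000000 = 1.85667e-07 s.
BDP = R × t_prop = 489000000 × 1.85667e-07 = 90.791 bits.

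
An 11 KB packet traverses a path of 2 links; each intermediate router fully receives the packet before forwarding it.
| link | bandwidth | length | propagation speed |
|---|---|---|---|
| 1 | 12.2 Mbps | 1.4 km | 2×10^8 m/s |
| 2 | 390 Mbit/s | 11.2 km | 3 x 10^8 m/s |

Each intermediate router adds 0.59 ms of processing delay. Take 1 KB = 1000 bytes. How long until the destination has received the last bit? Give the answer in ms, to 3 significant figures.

L = 88000 bits.
Transmission delays (L/R per hop): 7.21311, 0.225641 ms; sum = 7.43876 ms.
Propagation delays (d/s per hop): 0.007, 0.0373333 ms; sum = 0.0443333 ms.
Processing at 1 router(s): 1 × 0.59 ms = 0.59 ms.
End-to-end = 8.07 ms.

8.07 ms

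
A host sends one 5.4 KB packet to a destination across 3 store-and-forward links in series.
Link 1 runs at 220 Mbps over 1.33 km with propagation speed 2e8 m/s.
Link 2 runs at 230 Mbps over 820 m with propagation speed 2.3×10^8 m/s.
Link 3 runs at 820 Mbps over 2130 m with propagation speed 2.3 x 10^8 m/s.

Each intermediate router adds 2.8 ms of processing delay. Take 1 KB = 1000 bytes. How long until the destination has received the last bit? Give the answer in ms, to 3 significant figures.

L = 43200 bits.
Transmission delays (L/R per hop): 0.196364, 0.187826, 0.0526829 ms; sum = 0.436873 ms.
Propagation delays (d/s per hop): 0.00665, 0.00356522, 0.00926087 ms; sum = 0.0194761 ms.
Processing at 2 router(s): 2 × 2.8 ms = 5.6 ms.
End-to-end = 6.06 ms.

6.06 ms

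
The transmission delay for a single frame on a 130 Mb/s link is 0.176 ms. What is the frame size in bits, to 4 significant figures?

22880 bits

L = R × t_tx = 130000000 b/s × 0.000176 s = 22880 bits.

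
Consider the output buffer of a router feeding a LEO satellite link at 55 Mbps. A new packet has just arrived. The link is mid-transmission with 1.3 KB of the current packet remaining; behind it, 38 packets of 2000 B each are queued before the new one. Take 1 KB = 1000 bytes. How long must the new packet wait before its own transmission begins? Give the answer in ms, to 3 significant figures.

Each queued packet: L/R = 16000/55000000 = 0.290909 ms.
38 queued → 11.0545 ms.
Plus remaining 10400 bits of current packet: 0.189091 ms.
Queuing delay = 11.2 ms.

11.2 ms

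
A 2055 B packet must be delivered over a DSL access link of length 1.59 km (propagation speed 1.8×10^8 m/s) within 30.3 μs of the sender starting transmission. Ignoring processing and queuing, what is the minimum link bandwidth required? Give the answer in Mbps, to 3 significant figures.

766 Mbps

L = 16440 bits.
Propagation delay = 1590 / 180000000 = 8.83333 μs.
Transmission budget = 30.3 − 8.83333 = 21.4667 μs.
R ≥ L / t_tx = 16440 bits / 2.14667e-05 s = 766 Mbps.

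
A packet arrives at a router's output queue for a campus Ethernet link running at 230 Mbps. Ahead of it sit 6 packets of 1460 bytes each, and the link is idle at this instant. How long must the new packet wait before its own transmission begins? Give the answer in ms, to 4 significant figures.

Each queued packet: L/R = 11680/230000000 = 0.0507826 ms.
6 queued → 0.304696 ms.
Queuing delay = 0.3047 ms.

0.3047 ms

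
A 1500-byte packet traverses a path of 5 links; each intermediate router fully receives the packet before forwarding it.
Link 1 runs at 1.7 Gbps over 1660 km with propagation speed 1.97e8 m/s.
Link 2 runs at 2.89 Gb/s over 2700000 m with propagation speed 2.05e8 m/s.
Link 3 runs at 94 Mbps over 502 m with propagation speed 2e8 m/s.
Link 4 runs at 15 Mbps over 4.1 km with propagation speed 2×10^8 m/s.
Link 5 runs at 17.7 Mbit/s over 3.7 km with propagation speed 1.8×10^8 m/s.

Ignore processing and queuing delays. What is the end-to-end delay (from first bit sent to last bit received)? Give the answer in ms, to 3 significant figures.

23.3 ms

L = 1500 × 8 = 12000 bits.
Transmission delays (L/R per hop): 0.00705882, 0.00415225, 0.12766, 0.8, 0.677966 ms; sum = 1.61684 ms.
Propagation delays (d/s per hop): 8.4264, 13.1707, 0.00251, 0.0205, 0.0205556 ms; sum = 21.6407 ms.
End-to-end = 23.3 ms.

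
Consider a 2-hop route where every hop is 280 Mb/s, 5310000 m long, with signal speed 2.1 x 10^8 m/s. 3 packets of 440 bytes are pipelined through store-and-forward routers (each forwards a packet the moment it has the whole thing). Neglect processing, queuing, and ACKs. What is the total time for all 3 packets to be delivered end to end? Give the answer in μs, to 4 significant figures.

50620 μs

Per-hop transmission t_tx = L/R = 3520/280000000 = 12.5714 μs.
Per-hop propagation t_prop = 5310000/210000000 = 25285.7 μs.
Pipeline fill: first packet needs 2·t_tx to clear all hops; remaining 2 packets each add one t_tx.
Total = (2+3-1)·t_tx + 2·t_prop = 4·12.5714 + 2·25285.7 = 50620 μs.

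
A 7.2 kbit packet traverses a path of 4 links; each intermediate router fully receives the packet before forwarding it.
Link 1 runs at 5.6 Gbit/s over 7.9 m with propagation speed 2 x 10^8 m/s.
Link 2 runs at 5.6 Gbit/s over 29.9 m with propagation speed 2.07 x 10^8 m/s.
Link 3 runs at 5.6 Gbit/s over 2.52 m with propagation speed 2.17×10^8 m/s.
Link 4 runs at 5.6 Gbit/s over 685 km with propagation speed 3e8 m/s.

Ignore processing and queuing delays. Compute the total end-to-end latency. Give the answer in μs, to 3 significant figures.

L = 7200 bits.
Transmission delay per hop = L/R = 7200/5600000000 = 1.28571 μs; 4 hops → 5.14286 μs.
Propagation delays (d/s per hop): 0.0395, 0.144444, 0.0116129, 2283.33 μs; sum = 2283.53 μs.
End-to-end = 2290 μs.

2290 μs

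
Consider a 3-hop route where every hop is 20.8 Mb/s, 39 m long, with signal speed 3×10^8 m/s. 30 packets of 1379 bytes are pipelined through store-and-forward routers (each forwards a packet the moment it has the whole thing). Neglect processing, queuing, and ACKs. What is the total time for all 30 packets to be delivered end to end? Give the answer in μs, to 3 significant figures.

17000 μs

Per-hop transmission t_tx = L/R = 11032/20800000 = 530.385 μs.
Per-hop propagation t_prop = 39/300000000 = 0.13 μs.
Pipeline fill: first packet needs 3·t_tx to clear all hops; remaining 29 packets each add one t_tx.
Total = (3+30-1)·t_tx + 3·t_prop = 32·530.385 + 3·0.13 = 17000 μs.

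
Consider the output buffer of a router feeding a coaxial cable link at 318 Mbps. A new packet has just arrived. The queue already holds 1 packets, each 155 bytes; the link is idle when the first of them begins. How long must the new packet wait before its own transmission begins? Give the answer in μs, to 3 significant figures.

3.90 μs

Each queued packet: L/R = 1240/318000000 = 3.89937 μs.
1 queued → 3.89937 μs.
Queuing delay = 3.90 μs.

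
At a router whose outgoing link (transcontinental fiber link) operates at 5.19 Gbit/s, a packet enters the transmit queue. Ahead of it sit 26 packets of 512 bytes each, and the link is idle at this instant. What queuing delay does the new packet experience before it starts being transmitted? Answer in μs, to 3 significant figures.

20.5 μs

Each queued packet: L/R = 4096/5190000000 = 0.78921 μs.
26 queued → 20.5195 μs.
Queuing delay = 20.5 μs.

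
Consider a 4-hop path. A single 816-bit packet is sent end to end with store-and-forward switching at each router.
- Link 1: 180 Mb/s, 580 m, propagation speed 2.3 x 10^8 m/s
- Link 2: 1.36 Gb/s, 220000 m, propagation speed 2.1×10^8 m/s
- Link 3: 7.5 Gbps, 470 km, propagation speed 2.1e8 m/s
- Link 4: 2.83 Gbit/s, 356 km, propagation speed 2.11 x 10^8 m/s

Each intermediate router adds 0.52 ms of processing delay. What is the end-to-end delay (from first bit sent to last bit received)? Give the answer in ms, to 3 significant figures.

6.54 ms

Transmission delays (L/R per hop): 0.00453333, 0.0006, 0.0001088, 0.000288339 ms; sum = 0.00553047 ms.
Propagation delays (d/s per hop): 0.00252174, 1.04762, 2.2381, 1.6872 ms; sum = 4.97544 ms.
Processing at 3 router(s): 3 × 0.52 ms = 1.56 ms.
End-to-end = 6.54 ms.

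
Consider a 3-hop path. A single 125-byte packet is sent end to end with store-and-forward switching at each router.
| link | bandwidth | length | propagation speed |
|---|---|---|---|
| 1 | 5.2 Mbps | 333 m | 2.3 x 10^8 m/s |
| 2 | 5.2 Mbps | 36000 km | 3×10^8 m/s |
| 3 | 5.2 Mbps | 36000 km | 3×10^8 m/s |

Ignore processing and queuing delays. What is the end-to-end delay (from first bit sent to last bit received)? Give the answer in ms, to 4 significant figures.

L = 125 × 8 = 1000 bits.
Transmission delay per hop = L/R = 1000/5200000 = 0.192308 ms; 3 hops → 0.576923 ms.
Propagation delays (d/s per hop): 0.00144783, 120, 120 ms; sum = 240.001 ms.
End-to-end = 240.6 ms.

240.6 ms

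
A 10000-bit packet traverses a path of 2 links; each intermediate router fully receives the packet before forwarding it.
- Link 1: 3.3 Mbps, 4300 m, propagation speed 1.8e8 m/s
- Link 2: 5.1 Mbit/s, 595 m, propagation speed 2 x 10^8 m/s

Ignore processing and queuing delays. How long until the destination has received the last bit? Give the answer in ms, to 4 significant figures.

Transmission delays (L/R per hop): 3.0303, 1.96078 ms; sum = 4.99109 ms.
Propagation delays (d/s per hop): 0.0238889, 0.002975 ms; sum = 0.0268639 ms.
End-to-end = 5.018 ms.

5.018 ms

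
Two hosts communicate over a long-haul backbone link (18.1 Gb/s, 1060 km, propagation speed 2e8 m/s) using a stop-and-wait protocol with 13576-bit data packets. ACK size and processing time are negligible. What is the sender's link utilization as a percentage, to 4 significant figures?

t_tx = L/R = 13576/18100000000 = 7.50055e-07 s.
t_prop = 1060000/200000000 = 0.0053 s; RTT = 0.0106 s.
Cycle = t_tx + RTT = 0.0106008 s.
Utilization = t_tx / cycle = 7.50055e-07/0.0106008 = 0.007075 %.

0.007075 %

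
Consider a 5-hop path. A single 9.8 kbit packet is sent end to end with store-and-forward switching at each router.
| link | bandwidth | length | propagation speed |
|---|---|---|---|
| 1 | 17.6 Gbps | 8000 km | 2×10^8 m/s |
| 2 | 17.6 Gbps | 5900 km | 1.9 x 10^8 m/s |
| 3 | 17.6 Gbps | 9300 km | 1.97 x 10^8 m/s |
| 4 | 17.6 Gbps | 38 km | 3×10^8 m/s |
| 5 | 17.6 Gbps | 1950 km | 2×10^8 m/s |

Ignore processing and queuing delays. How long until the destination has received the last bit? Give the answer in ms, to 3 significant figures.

128 ms

L = 9800 bits.
Transmission delay per hop = L/R = 9800/17600000000 = 0.000556818 ms; 5 hops → 0.00278409 ms.
Propagation delays (d/s per hop): 40, 31.0526, 47.2081, 0.126667, 9.75 ms; sum = 128.137 ms.
End-to-end = 128 ms.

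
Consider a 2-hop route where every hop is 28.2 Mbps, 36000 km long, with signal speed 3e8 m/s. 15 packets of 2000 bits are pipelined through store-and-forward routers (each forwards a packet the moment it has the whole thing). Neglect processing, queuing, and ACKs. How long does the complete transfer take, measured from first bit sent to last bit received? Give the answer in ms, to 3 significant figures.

Per-hop transmission t_tx = L/R = 2000/28200000 = 0.070922 ms.
Per-hop propagation t_prop = 36000000/300000000 = 120 ms.
Pipeline fill: first packet needs 2·t_tx to clear all hops; remaining 14 packets each add one t_tx.
Total = (2+15-1)·t_tx + 2·t_prop = 16·0.070922 + 2·120 = 241 ms.

241 ms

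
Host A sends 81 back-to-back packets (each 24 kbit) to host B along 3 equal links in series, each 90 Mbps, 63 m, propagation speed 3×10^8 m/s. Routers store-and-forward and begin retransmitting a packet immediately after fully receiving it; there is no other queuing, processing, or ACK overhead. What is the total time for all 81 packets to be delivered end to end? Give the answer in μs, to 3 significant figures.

Per-hop transmission t_tx = L/R = 24000/90000000 = 266.667 μs.
Per-hop propagation t_prop = 63/300000000 = 0.21 μs.
Pipeline fill: first packet needs 3·t_tx to clear all hops; remaining 80 packets each add one t_tx.
Total = (3+81-1)·t_tx + 3·t_prop = 83·266.667 + 3·0.21 = 22100 μs.

22100 μs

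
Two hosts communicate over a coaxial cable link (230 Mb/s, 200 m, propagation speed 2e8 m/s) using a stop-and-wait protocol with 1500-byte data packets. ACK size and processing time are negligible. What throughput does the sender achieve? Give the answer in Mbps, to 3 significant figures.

222 Mbps

t_tx = L/R = 12000/230000000 = 5.21739e-05 s.
t_prop = 200/200000000 = 1e-06 s; RTT = 2e-06 s.
Cycle = t_tx + RTT = 5.41739e-05 s.
Throughput = L / cycle = 12000 / 5.41739e-05 = 222 Mbps.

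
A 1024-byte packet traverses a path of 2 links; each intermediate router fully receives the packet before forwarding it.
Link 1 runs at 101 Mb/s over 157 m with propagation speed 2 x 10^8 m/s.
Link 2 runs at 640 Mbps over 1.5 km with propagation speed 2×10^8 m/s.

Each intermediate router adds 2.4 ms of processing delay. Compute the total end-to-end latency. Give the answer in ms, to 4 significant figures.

L = 1024 × 8 = 8192 bits.
Transmission delays (L/R per hop): 0.0811089, 0.0128 ms; sum = 0.0939089 ms.
Propagation delays (d/s per hop): 0.000785, 0.0075 ms; sum = 0.008285 ms.
Processing at 1 router(s): 1 × 2.4 ms = 2.4 ms.
End-to-end = 2.502 ms.

2.502 ms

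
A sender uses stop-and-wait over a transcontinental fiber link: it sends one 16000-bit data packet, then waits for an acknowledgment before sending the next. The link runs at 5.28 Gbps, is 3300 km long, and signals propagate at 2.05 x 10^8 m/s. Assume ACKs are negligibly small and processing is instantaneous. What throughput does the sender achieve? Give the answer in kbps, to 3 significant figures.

t_tx = L/R = 16000/5280000000 = 3.0303e-06 s.
t_prop = 3300000/2.05e+08 = 0.0160976 s; RTT = 0.0321951 s.
Cycle = t_tx + RTT = 0.0321982 s.
Throughput = L / cycle = 16000 / 0.0321982 = 497 kbps.

497 kbps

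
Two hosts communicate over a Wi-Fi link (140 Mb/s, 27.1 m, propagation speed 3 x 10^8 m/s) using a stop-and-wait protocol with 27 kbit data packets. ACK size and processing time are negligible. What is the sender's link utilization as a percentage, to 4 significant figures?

t_tx = L/R = 27000/140000000 = 0.000192857 s.
t_prop = 27.1/300000000 = 9.03333e-08 s; RTT = 1.80667e-07 s.
Cycle = t_tx + RTT = 0.000193038 s.
Utilization = t_tx / cycle = 0.000192857/0.000193038 = 99.91 %.

99.91 %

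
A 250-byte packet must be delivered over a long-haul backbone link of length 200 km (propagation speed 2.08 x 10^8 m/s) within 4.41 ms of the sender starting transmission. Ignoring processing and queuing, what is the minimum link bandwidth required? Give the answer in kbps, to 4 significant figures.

L = 2000 bits.
Propagation delay = 200000 / 208000000 = 0.961538 ms.
Transmission budget = 4.41 − 0.961538 = 3.44846 ms.
R ≥ L / t_tx = 2000 bits / 0.00344846 s = 580.0 kbps.

580.0 kbps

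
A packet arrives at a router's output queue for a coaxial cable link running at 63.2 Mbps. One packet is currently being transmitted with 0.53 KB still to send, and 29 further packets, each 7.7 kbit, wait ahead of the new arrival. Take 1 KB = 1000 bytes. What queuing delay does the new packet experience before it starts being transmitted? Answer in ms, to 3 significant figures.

Each queued packet: L/R = 7700/63200000 = 0.121835 ms.
29 queued → 3.53323 ms.
Plus remaining 4240 bits of current packet: 0.0670886 ms.
Queuing delay = 3.60 ms.

3.60 ms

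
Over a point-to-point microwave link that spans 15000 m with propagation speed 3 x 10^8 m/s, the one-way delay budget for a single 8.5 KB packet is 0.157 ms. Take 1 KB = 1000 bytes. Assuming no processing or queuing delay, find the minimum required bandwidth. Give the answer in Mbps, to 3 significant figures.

L = 68000 bits.
Propagation delay = 15000 / 300000000 = 0.05 ms.
Transmission budget = 0.157 − 0.05 = 0.107 ms.
R ≥ L / t_tx = 68000 bits / 0.000107 s = 636 Mbps.

636 Mbps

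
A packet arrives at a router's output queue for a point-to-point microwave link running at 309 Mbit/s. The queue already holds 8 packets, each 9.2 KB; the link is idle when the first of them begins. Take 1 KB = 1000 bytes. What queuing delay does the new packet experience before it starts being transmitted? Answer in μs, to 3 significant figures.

Each queued packet: L/R = 73600/309000000 = 238.188 μs.
8 queued → 1905.5 μs.
Queuing delay = 1910 μs.

1910 μs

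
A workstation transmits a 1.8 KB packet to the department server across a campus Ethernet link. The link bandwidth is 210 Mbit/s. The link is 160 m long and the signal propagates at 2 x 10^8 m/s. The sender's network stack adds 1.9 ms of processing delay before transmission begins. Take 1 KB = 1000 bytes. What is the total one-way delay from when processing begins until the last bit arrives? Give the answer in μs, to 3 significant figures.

L = 14400 bits.
Transmission delay = L/R = 14400 / 210000000 = 68.5714 μs.
Propagation delay = d/s = 160 m / 200000000 m/s = 0.8 μs.
Plus processing delay 1.9 ms = 1900 μs.
Total = 1970 μs.

1970 μs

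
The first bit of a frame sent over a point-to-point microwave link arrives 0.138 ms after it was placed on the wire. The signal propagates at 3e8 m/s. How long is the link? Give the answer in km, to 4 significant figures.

41.40 km

d = s × t_prop = 300000000 × 0.000138 = 41.40 km.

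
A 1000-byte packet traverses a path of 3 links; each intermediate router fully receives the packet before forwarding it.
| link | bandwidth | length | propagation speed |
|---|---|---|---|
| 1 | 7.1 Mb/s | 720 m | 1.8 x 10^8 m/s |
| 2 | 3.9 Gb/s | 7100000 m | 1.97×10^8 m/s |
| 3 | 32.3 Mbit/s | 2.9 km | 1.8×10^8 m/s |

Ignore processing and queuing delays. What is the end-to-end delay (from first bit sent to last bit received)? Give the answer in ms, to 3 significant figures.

37.4 ms

L = 1000 × 8 = 8000 bits.
Transmission delays (L/R per hop): 1.12676, 0.00205128, 0.247678 ms; sum = 1.37649 ms.
Propagation delays (d/s per hop): 0.004, 36.0406, 0.0161111 ms; sum = 36.0607 ms.
End-to-end = 37.4 ms.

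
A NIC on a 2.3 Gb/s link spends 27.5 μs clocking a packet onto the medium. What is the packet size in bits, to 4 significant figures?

L = R × t_tx = 2300000000 b/s × 2.75e-05 s = 63250 bits.

63250 bits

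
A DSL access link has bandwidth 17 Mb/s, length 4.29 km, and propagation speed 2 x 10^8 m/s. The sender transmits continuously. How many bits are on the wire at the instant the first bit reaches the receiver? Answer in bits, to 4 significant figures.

364.7 bits

Propagation delay = 4290 / 200000000 = 2.145e-05 s.
BDP = R × t_prop = 17000000 × 2.145e-05 = 364.65 bits.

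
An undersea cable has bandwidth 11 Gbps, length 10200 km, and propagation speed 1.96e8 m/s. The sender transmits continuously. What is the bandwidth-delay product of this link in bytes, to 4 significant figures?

71560000 bytes

Propagation delay = 10200000 / 196000000 = 0.0520408 s.
BDP = R × t_prop = 11000000000 × 0.0520408 = 572449000 bits.
In bytes: 572449000/8 = 71560000 bytes.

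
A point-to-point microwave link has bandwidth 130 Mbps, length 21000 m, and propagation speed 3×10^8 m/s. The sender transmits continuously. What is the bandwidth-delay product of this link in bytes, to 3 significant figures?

1140 bytes

Propagation delay = 21000 / 300000000 = 7e-05 s.
BDP = R × t_prop = 130000000 × 7e-05 = 9100 bits.
In bytes: 9100/8 = 1140 bytes.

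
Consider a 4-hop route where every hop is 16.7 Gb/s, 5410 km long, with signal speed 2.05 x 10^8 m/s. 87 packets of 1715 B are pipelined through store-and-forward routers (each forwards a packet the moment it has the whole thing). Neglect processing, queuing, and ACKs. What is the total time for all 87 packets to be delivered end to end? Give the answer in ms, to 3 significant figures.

106 ms

Per-hop transmission t_tx = L/R = 13720/16700000000 = 0.000821557 ms.
Per-hop propagation t_prop = 5410000/2.05e+08 = 26.3902 ms.
Pipeline fill: first packet needs 4·t_tx to clear all hops; remaining 86 packets each add one t_tx.
Total = (4+87-1)·t_tx + 4·t_prop = 90·0.000821557 + 4·26.3902 = 106 ms.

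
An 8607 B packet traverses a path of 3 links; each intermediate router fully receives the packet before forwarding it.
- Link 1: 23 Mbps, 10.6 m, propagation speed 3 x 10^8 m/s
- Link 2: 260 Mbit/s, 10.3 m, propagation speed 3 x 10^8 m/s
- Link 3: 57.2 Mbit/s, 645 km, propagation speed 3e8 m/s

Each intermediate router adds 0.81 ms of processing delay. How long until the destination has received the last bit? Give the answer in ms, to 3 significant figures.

8.23 ms

L = 8607 × 8 = 68856 bits.
Transmission delays (L/R per hop): 2.99374, 0.264831, 1.20378 ms; sum = 4.46235 ms.
Propagation delays (d/s per hop): 3.53333e-05, 3.43333e-05, 2.15 ms; sum = 2.15007 ms.
Processing at 2 router(s): 2 × 0.81 ms = 1.62 ms.
End-to-end = 8.23 ms.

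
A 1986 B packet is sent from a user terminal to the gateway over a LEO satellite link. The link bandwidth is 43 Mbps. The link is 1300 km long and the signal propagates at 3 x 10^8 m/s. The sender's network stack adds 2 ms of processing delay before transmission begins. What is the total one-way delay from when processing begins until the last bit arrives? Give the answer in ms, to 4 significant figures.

L = 1986 × 8 = 15888 bits.
Transmission delay = L/R = 15888 / 43000000 = 0.369488 ms.
Propagation delay = d/s = 1300000 m / 300000000 m/s = 4.33333 ms.
Plus processing delay 2 ms = 2 ms.
Total = 6.703 ms.

6.703 ms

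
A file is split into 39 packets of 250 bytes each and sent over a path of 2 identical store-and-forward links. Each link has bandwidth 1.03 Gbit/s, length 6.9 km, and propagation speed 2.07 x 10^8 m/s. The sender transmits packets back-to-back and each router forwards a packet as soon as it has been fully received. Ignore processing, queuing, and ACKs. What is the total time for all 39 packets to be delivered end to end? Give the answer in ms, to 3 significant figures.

Per-hop transmission t_tx = L/R = 2000/1030000000 = 0.00194175 ms.
Per-hop propagation t_prop = 6900/2.07e+08 = 0.0333333 ms.
Pipeline fill: first packet needs 2·t_tx to clear all hops; remaining 38 packets each add one t_tx.
Total = (2+39-1)·t_tx + 2·t_prop = 40·0.00194175 + 2·0.0333333 = 0.144 ms.

0.144 ms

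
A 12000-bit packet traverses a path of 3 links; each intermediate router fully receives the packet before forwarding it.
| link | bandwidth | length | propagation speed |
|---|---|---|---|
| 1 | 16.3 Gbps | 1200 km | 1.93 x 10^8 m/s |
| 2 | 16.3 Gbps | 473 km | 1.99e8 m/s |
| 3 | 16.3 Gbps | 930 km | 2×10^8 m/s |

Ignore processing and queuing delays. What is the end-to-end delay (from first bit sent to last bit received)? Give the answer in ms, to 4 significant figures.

13.25 ms

Transmission delay per hop = L/R = 12000/16300000000 = 0.000736196 ms; 3 hops → 0.00220859 ms.
Propagation delays (d/s per hop): 6.21762, 2.37688, 4.65 ms; sum = 13.2445 ms.
End-to-end = 13.25 ms.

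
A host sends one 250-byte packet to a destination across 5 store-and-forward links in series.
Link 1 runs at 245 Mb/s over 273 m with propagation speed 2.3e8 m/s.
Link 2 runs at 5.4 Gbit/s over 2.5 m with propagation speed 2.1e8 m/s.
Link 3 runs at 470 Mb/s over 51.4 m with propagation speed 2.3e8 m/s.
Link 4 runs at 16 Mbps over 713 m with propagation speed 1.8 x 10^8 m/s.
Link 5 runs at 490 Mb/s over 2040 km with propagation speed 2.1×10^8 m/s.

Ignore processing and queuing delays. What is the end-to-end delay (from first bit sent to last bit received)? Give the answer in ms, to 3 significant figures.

L = 250 × 8 = 2000 bits.
Transmission delays (L/R per hop): 0.00816327, 0.00037037, 0.00425532, 0.125, 0.00408163 ms; sum = 0.141871 ms.
Propagation delays (d/s per hop): 0.00118696, 1.19048e-05, 0.000223478, 0.00396111, 9.71429 ms; sum = 9.71967 ms.
End-to-end = 9.86 ms.

9.86 ms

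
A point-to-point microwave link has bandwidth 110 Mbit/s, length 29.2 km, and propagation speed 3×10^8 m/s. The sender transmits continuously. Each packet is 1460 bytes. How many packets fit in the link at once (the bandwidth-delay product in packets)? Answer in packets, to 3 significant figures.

0.917 packets

Propagation delay = 29200 / 300000000 = 9.73333e-05 s.
BDP = R × t_prop = 110000000 × 9.73333e-05 = 10706.7 bits.
In packets of 11680 bits: 0.917 packets.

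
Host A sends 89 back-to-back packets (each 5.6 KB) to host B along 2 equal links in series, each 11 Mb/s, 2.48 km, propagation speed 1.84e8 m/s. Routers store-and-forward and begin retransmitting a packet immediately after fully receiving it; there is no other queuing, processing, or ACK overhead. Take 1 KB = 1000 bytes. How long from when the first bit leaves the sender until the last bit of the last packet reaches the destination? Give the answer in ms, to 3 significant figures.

Per-hop transmission t_tx = L/R = 44800/11000000 = 4.07273 ms.
Per-hop propagation t_prop = 2480/184000000 = 0.0134783 ms.
Pipeline fill: first packet needs 2·t_tx to clear all hops; remaining 88 packets each add one t_tx.
Total = (2+89-1)·t_tx + 2·t_prop = 90·4.07273 + 2·0.0134783 = 367 ms.

367 ms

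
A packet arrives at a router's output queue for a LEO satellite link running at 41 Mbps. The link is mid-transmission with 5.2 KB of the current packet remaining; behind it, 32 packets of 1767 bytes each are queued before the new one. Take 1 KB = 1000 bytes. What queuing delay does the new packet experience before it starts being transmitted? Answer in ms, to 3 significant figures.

12.0 ms

Each queued packet: L/R = 14136/41000000 = 0.34478 ms.
32 queued → 11.033 ms.
Plus remaining 41600 bits of current packet: 1.01463 ms.
Queuing delay = 12.0 ms.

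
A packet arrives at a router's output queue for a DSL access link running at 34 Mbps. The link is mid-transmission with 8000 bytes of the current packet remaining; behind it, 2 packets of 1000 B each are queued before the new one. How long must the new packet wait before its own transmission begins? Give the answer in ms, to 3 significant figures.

2.35 ms

Each queued packet: L/R = 8000/34000000 = 0.235294 ms.
2 queued → 0.470588 ms.
Plus remaining 64000 bits of current packet: 1.88235 ms.
Queuing delay = 2.35 ms.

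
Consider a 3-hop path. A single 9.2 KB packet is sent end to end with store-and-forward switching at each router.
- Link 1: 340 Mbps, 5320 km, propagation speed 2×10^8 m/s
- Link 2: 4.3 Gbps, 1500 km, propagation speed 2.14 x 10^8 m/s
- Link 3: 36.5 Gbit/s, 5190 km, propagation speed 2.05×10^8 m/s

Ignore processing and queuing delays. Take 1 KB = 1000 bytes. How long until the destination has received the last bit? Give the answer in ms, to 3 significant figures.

59.2 ms

L = 73600 bits.
Transmission delays (L/R per hop): 0.216471, 0.0171163, 0.00201644 ms; sum = 0.235603 ms.
Propagation delays (d/s per hop): 26.6, 7.00935, 25.3171 ms; sum = 58.9264 ms.
End-to-end = 59.2 ms.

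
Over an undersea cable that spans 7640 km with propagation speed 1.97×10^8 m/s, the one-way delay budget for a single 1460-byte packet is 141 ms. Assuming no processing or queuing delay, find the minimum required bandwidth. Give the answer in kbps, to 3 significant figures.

L = 11680 bits.
Propagation delay = 7640000 / 197000000 = 38.7817 ms.
Transmission budget = 141 − 38.7817 = 102.218 ms.
R ≥ L / t_tx = 11680 bits / 0.102218 s = 114 kbps.

114 kbps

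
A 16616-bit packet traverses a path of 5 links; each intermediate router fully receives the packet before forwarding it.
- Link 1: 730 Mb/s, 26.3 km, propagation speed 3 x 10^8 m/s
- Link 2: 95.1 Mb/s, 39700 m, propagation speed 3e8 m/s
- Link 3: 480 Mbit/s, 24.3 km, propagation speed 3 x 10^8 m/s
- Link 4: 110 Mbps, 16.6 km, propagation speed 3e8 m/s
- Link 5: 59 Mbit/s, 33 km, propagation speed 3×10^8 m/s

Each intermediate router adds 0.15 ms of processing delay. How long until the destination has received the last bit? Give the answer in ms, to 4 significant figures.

Transmission delays (L/R per hop): 0.0227616, 0.174721, 0.0346167, 0.151055, 0.281627 ms; sum = 0.664781 ms.
Propagation delays (d/s per hop): 0.0876667, 0.132333, 0.081, 0.0553333, 0.11 ms; sum = 0.466333 ms.
Processing at 4 router(s): 4 × 0.15 ms = 0.6 ms.
End-to-end = 1.731 ms.

1.731 ms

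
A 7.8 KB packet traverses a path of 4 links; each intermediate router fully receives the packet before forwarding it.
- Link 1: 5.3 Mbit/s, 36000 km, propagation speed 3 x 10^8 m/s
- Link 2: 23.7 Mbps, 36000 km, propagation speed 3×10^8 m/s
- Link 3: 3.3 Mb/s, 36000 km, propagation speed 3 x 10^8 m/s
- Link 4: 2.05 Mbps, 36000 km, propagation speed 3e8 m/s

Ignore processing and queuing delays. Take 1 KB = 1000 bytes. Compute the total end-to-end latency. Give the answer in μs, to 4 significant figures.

L = 62400 bits.
Transmission delays (L/R per hop): 11773.6, 2632.91, 18909.1, 30439 μs; sum = 63754.6 μs.
Propagation delays (d/s per hop): 120000, 120000, 120000, 120000 μs; sum = 480000 μs.
End-to-end = 543800 μs.

543800 μs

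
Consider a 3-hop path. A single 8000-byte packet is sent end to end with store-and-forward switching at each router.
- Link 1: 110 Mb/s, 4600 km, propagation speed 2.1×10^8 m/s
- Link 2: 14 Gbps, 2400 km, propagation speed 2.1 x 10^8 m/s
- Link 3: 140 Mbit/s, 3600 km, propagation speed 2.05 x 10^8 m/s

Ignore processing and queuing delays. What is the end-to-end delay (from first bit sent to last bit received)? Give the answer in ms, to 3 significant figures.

L = 8000 × 8 = 64000 bits.
Transmission delays (L/R per hop): 0.581818, 0.00457143, 0.457143 ms; sum = 1.04353 ms.
Propagation delays (d/s per hop): 21.9048, 11.4286, 17.561 ms; sum = 50.8943 ms.
End-to-end = 51.9 ms.

51.9 ms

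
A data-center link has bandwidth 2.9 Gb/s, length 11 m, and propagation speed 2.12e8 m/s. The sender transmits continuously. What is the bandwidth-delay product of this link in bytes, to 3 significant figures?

18.8 bytes

Propagation delay = 11 / 212000000 = 5.18868e-08 s.
BDP = R × t_prop = 2900000000 × 5.18868e-08 = 150.472 bits.
In bytes: 150.472/8 = 18.8 bytes.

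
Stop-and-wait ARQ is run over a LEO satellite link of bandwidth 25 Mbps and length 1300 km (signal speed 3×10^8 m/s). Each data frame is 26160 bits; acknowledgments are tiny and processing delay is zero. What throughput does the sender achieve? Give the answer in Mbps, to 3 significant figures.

2.69 Mbps

t_tx = L/R = 26160/25000000 = 0.0010464 s.
t_prop = 1300000/300000000 = 0.00433333 s; RTT = 0.00866667 s.
Cycle = t_tx + RTT = 0.00971307 s.
Throughput = L / cycle = 26160 / 0.00971307 = 2.69 Mbps.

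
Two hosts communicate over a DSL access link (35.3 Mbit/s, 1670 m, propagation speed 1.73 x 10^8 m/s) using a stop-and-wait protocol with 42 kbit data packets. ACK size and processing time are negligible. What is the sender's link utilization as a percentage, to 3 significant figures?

t_tx = L/R = 42000/35300000 = 0.0011898 s.
t_prop = 1670/173000000 = 9.65318e-06 s; RTT = 1.93064e-05 s.
Cycle = t_tx + RTT = 0.00120911 s.
Utilization = t_tx / cycle = 0.0011898/0.00120911 = 98.4 %.

98.4 %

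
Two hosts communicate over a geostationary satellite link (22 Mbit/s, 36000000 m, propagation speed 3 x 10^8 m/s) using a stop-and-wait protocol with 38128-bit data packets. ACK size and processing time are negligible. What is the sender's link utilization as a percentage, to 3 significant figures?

0.717 %

t_tx = L/R = 38128/22000000 = 0.00173309 s.
t_prop = 36000000/300000000 = 0.12 s; RTT = 0.24 s.
Cycle = t_tx + RTT = 0.241733 s.
Utilization = t_tx / cycle = 0.00173309/0.241733 = 0.717 %.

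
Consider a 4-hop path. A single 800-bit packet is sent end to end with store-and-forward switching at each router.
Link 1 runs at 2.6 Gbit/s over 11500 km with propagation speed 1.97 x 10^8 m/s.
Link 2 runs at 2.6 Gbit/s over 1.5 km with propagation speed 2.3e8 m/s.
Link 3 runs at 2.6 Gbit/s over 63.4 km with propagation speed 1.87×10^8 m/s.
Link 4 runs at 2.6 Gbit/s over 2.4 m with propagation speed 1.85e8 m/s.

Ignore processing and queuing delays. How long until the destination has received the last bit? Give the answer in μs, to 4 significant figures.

Transmission delay per hop = L/R = 800/2600000000 = 0.307692 μs; 4 hops → 1.23077 μs.
Propagation delays (d/s per hop): 58375.6, 6.52174, 339.037, 0.012973 μs; sum = 58721.2 μs.
End-to-end = 58720 μs.

58720 μs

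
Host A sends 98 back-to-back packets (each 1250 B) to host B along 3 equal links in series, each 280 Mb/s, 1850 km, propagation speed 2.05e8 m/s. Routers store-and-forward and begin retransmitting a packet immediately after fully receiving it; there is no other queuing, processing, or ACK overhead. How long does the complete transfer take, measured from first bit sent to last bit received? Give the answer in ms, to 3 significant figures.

Per-hop transmission t_tx = L/R = 10000/280000000 = 0.0357143 ms.
Per-hop propagation t_prop = 1850000/2.05e+08 = 9.02439 ms.
Pipeline fill: first packet needs 3·t_tx to clear all hops; remaining 97 packets each add one t_tx.
Total = (3+98-1)·t_tx + 3·t_prop = 100·0.0357143 + 3·9.02439 = 30.6 ms.

30.6 ms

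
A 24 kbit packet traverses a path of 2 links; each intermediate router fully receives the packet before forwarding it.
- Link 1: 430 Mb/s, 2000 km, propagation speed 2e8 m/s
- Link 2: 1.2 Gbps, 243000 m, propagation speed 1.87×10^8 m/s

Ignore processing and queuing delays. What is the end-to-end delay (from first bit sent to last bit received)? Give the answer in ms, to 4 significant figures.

L = 24000 bits.
Transmission delays (L/R per hop): 0.055814, 0.02 ms; sum = 0.075814 ms.
Propagation delays (d/s per hop): 10, 1.29947 ms; sum = 11.2995 ms.
End-to-end = 11.38 ms.

11.38 ms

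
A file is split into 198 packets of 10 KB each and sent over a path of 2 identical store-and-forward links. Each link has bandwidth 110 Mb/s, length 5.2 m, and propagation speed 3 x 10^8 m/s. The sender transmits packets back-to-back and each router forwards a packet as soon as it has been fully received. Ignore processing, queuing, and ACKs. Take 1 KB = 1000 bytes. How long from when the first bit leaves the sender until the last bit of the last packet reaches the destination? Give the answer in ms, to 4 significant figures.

144.7 ms

Per-hop transmission t_tx = L/R = 80000/110000000 = 0.727273 ms.
Per-hop propagation t_prop = 5.2/300000000 = 1.73333e-05 ms.
Pipeline fill: first packet needs 2·t_tx to clear all hops; remaining 197 packets each add one t_tx.
Total = (2+198-1)·t_tx + 2·t_prop = 199·0.727273 + 2·1.73333e-05 = 144.7 ms.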